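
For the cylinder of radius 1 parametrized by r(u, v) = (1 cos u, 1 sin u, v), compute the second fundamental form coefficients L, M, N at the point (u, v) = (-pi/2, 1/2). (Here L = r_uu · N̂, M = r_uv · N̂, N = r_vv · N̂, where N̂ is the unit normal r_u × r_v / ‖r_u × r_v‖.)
L = -1;  M = 0;  N = 0

Compute the unit normal N̂(u, v) = (cos(u), sin(u), 0), and the second partials r_uu, r_uv, r_vv. Take dot products:
  L(u, v) = r_uu · N̂ = -1,
  M(u, v) = r_uv · N̂ = 0,
  N(u, v) = r_vv · N̂ = 0.
Evaluating at (u, v) = (-pi/2, 1/2):
  L = -1, M = 0, N = 0.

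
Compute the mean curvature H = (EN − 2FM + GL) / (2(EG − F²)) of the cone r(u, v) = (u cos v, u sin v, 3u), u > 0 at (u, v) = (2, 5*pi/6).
H = 3*sqrt(10)/40

With E = 10, F = 0, G = u^2, L = 0, M = 0, N = 3*sqrt(10)*u^2/(10*Abs(u)), assemble
  H = (EN − 2FM + GL) / (2(EG − F²)) = 3*sqrt(10)/(20*Abs(u)).
At (u, v) = (2, 5*pi/6): H = 3*sqrt(10)/40.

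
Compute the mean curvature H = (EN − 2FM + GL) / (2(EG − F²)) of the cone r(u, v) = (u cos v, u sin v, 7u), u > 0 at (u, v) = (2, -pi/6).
H = 7*sqrt(2)/40

With E = 50, F = 0, G = u^2, L = 0, M = 0, N = 7*sqrt(2)*u^2/(10*Abs(u)), assemble
  H = (EN − 2FM + GL) / (2(EG − F²)) = 7*sqrt(2)/(20*Abs(u)).
At (u, v) = (2, -pi/6): H = 7*sqrt(2)/40.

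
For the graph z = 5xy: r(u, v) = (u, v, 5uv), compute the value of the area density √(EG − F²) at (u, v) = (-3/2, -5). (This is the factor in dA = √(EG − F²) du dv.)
√(EG − F²)|_{(-3/2, -5)} = sqrt(2729)/2

E = 25*v^2 + 1, F = 25*u*v, G = 25*u^2 + 1, so EG − F² = 25*u^2 + 25*v^2 + 1. Taking the positive square root: √(EG − F²) = sqrt(25*u^2 + 25*v^2 + 1). At (u, v) = (-3/2, -5): sqrt(2729)/2.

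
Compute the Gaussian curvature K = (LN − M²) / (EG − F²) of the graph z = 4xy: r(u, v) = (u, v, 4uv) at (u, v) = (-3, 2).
K = -16/43681

Coefficients of the first fundamental form: E = 16*v^2 + 1, F = 16*u*v, G = 16*u^2 + 1.
Coefficients of the second fundamental form: L = 0, M = 4/sqrt(16*u^2 + 16*v^2 + 1), N = 0.
Assemble K = (LN − M²)/(EG − F²) = -16/(256*u^4 + 512*u^2*v^2 + 32*u^2 + 256*v^4 + 32*v^2 + 1). At (u, v) = (-3, 2): K = -16/43681.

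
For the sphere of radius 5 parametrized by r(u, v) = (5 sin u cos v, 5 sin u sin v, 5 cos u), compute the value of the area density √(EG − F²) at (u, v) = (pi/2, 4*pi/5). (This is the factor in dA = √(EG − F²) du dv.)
√(EG − F²)|_{(pi/2, 4*pi/5)} = 25

E = 25, F = 0, G = 25*sin(u)^2, so EG − F² = 625*sin(u)^2. Taking the positive square root: √(EG − F²) = 25*Abs(sin(u)). At (u, v) = (pi/2, 4*pi/5): 25.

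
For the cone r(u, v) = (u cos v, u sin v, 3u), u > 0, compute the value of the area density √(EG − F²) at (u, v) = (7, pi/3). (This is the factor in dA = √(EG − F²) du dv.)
√(EG − F²)|_{(7, pi/3)} = 7*sqrt(10)

E = 10, F = 0, G = u^2, so EG − F² = 10*u^2. Taking the positive square root: √(EG − F²) = sqrt(10)*Abs(u). At (u, v) = (7, pi/3): 7*sqrt(10).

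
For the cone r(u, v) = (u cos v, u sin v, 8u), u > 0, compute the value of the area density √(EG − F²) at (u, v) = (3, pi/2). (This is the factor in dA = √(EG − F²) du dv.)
√(EG − F²)|_{(3, pi/2)} = 3*sqrt(65)

E = 65, F = 0, G = u^2, so EG − F² = 65*u^2. Taking the positive square root: √(EG − F²) = sqrt(65)*Abs(u). At (u, v) = (3, pi/2): 3*sqrt(65).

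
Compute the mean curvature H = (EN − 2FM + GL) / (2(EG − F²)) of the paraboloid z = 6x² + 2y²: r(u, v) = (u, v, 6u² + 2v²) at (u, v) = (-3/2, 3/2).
H = 872/6859

With E = 144*u^2 + 1, F = 48*u*v, G = 16*v^2 + 1, L = 12/sqrt(144*u^2 + 16*v^2 + 1), M = 0, N = 4/sqrt(144*u^2 + 16*v^2 + 1), assemble
  H = (EN − 2FM + GL) / (2(EG − F²)) = 8*(36*u^2 + 12*v^2 + 1)/(144*u^2 + 16*v^2 + 1)^(3/2).
At (u, v) = (-3/2, 3/2): H = 872/6859.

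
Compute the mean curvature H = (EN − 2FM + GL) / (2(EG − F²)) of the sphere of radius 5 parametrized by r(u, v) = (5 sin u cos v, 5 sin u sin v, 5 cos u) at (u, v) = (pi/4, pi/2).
H = -1/5

With E = 25, F = 0, G = 25*sin(u)^2, L = -5*sin(u)/Abs(sin(u)), M = 0, N = -5*sin(u)^3/Abs(sin(u)), assemble
  H = (EN − 2FM + GL) / (2(EG − F²)) = -sin(u)/(5*Abs(sin(u))).
At (u, v) = (pi/4, pi/2): H = -1/5.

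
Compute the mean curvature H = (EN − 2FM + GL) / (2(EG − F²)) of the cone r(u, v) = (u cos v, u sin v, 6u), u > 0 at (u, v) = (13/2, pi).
H = 6*sqrt(37)/481

With E = 37, F = 0, G = u^2, L = 0, M = 0, N = 6*sqrt(37)*u^2/(37*Abs(u)), assemble
  H = (EN − 2FM + GL) / (2(EG − F²)) = 3*sqrt(37)/(37*Abs(u)).
At (u, v) = (13/2, pi): H = 6*sqrt(37)/481.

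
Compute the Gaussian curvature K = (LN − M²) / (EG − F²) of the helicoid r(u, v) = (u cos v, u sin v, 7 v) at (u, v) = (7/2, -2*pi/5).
K = -16/1225

Coefficients of the first fundamental form: E = 1, F = 0, G = u^2 + 49.
Coefficients of the second fundamental form: L = 0, M = -7/sqrt(u^2 + 49), N = 0.
Assemble K = (LN − M²)/(EG − F²) = -49/(u^2 + 49)^2. At (u, v) = (7/2, -2*pi/5): K = -16/1225.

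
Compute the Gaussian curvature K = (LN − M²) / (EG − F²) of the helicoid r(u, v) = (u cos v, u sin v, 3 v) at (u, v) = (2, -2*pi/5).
K = -9/169

Coefficients of the first fundamental form: E = 1, F = 0, G = u^2 + 9.
Coefficients of the second fundamental form: L = 0, M = -3/sqrt(u^2 + 9), N = 0.
Assemble K = (LN − M²)/(EG − F²) = -9/(u^2 + 9)^2. At (u, v) = (2, -2*pi/5): K = -9/169.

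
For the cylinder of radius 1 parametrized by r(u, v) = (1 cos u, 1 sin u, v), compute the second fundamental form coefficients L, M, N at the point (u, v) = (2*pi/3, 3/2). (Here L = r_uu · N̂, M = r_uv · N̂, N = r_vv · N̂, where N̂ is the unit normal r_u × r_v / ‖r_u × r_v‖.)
L = -1;  M = 0;  N = 0

Compute the unit normal N̂(u, v) = (cos(u), sin(u), 0), and the second partials r_uu, r_uv, r_vv. Take dot products:
  L(u, v) = r_uu · N̂ = -1,
  M(u, v) = r_uv · N̂ = 0,
  N(u, v) = r_vv · N̂ = 0.
Evaluating at (u, v) = (2*pi/3, 3/2):
  L = -1, M = 0, N = 0.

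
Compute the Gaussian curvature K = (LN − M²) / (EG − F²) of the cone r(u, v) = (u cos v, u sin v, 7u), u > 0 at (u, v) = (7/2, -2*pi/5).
K = 0

Coefficients of the first fundamental form: E = 50, F = 0, G = u^2.
Coefficients of the second fundamental form: L = 0, M = 0, N = 7*sqrt(2)*u^2/(10*Abs(u)).
Assemble K = (LN − M²)/(EG − F²) = 0. At (u, v) = (7/2, -2*pi/5): K = 0.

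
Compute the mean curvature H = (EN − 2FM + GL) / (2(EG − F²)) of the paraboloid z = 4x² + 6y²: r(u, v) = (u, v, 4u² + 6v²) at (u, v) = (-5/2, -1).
H = 2986*sqrt(545)/297025

With E = 64*u^2 + 1, F = 96*u*v, G = 144*v^2 + 1, L = 8/sqrt(64*u^2 + 144*v^2 + 1), M = 0, N = 12/sqrt(64*u^2 + 144*v^2 + 1), assemble
  H = (EN − 2FM + GL) / (2(EG − F²)) = 2*(192*u^2 + 288*v^2 + 5)/(64*u^2 + 144*v^2 + 1)^(3/2).
At (u, v) = (-5/2, -1): H = 2986*sqrt(545)/297025.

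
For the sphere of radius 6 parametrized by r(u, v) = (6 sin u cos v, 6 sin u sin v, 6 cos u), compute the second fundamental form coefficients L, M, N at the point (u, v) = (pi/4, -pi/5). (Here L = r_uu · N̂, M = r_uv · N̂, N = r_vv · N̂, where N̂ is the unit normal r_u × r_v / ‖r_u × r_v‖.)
L = -6;  M = 0;  N = -3

Compute the unit normal N̂(u, v) = (sin(u)^2*cos(v)/Abs(sin(u)), sin(u)^2*sin(v)/Abs(sin(u)), sin(2*u)/(2*Abs(sin(u)))), and the second partials r_uu, r_uv, r_vv. Take dot products:
  L(u, v) = r_uu · N̂ = -6*sin(u)/Abs(sin(u)),
  M(u, v) = r_uv · N̂ = 0,
  N(u, v) = r_vv · N̂ = -6*sin(u)^3/Abs(sin(u)).
Evaluating at (u, v) = (pi/4, -pi/5):
  L = -6, M = 0, N = -3.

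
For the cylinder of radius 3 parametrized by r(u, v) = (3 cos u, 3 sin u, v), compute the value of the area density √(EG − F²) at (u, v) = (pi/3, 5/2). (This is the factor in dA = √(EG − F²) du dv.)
√(EG − F²)|_{(pi/3, 5/2)} = 3

E = 9, F = 0, G = 1, so EG − F² = 9. Taking the positive square root: √(EG − F²) = 3. At (u, v) = (pi/3, 5/2): 3.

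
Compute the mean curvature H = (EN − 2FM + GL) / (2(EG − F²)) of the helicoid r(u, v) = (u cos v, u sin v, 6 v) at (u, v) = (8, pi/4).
H = 0

With E = 1, F = 0, G = u^2 + 36, L = 0, M = -6/sqrt(u^2 + 36), N = 0, assemble
  H = (EN − 2FM + GL) / (2(EG − F²)) = 0.
At (u, v) = (8, pi/4): H = 0.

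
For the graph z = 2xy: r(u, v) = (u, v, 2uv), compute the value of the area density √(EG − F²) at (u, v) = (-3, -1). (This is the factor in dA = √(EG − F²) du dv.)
√(EG − F²)|_{(-3, -1)} = sqrt(41)

E = 4*v^2 + 1, F = 4*u*v, G = 4*u^2 + 1, so EG − F² = 4*u^2 + 4*v^2 + 1. Taking the positive square root: √(EG − F²) = sqrt(4*u^2 + 4*v^2 + 1). At (u, v) = (-3, -1): sqrt(41).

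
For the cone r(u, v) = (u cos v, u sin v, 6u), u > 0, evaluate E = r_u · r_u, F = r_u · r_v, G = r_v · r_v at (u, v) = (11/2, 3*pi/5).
E = 37;  F = 0;  G = 121/4

Partials: r_u = (cos(v), sin(v), 6), r_v = (-u*sin(v), u*cos(v), 0). As functions of (u, v):
  E = r_u · r_u = 37,
  F = r_u · r_v = 0,
  G = r_v · r_v = u^2.
Evaluating at (u, v) = (11/2, 3*pi/5): E = 37, F = 0, G = 121/4.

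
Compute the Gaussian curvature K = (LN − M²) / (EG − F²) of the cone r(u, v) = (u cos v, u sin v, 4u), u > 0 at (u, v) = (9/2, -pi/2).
K = 0

Coefficients of the first fundamental form: E = 17, F = 0, G = u^2.
Coefficients of the second fundamental form: L = 0, M = 0, N = 4*sqrt(17)*u^2/(17*Abs(u)).
Assemble K = (LN − M²)/(EG − F²) = 0. At (u, v) = (9/2, -pi/2): K = 0.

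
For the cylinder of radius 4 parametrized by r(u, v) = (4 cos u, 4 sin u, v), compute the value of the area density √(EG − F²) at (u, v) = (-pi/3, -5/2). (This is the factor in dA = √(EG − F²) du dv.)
√(EG − F²)|_{(-pi/3, -5/2)} = 4

E = 16, F = 0, G = 1, so EG − F² = 16. Taking the positive square root: √(EG − F²) = 4. At (u, v) = (-pi/3, -5/2): 4.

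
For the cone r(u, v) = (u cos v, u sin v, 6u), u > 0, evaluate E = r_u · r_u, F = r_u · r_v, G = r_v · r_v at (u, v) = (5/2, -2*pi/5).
E = 37;  F = 0;  G = 25/4

Partials: r_u = (cos(v), sin(v), 6), r_v = (-u*sin(v), u*cos(v), 0). As functions of (u, v):
  E = r_u · r_u = 37,
  F = r_u · r_v = 0,
  G = r_v · r_v = u^2.
Evaluating at (u, v) = (5/2, -2*pi/5): E = 37, F = 0, G = 25/4.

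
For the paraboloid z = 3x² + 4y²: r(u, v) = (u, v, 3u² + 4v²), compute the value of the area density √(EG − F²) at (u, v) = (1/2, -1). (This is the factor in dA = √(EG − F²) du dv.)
√(EG − F²)|_{(1/2, -1)} = sqrt(74)

E = 36*u^2 + 1, F = 48*u*v, G = 64*v^2 + 1, so EG − F² = 36*u^2 + 64*v^2 + 1. Taking the positive square root: √(EG − F²) = sqrt(36*u^2 + 64*v^2 + 1). At (u, v) = (1/2, -1): sqrt(74).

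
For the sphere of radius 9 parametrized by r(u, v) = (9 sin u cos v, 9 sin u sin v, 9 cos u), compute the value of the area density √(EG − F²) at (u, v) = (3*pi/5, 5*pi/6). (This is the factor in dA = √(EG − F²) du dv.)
√(EG − F²)|_{(3*pi/5, 5*pi/6)} = 81*sqrt(2*sqrt(5) + 10)/4

E = 81, F = 0, G = 81*sin(u)^2, so EG − F² = 6561*sin(u)^2. Taking the positive square root: √(EG − F²) = 81*Abs(sin(u)). At (u, v) = (3*pi/5, 5*pi/6): 81*sqrt(2*sqrt(5) + 10)/4.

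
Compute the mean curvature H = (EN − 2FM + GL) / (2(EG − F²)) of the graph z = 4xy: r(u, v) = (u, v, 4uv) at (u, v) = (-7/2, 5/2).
H = 560*sqrt(33)/29403

With E = 16*v^2 + 1, F = 16*u*v, G = 16*u^2 + 1, L = 0, M = 4/sqrt(16*u^2 + 16*v^2 + 1), N = 0, assemble
  H = (EN − 2FM + GL) / (2(EG − F²)) = -64*u*v/(16*u^2 + 16*v^2 + 1)^(3/2).
At (u, v) = (-7/2, 5/2): H = 560*sqrt(33)/29403.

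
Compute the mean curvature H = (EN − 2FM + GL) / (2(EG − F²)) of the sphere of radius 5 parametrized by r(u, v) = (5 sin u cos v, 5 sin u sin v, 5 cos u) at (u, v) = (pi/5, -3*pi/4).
H = -1/5

With E = 25, F = 0, G = 25*sin(u)^2, L = -5*sin(u)/Abs(sin(u)), M = 0, N = -5*sin(u)^3/Abs(sin(u)), assemble
  H = (EN − 2FM + GL) / (2(EG − F²)) = -sin(u)/(5*Abs(sin(u))).
At (u, v) = (pi/5, -3*pi/4): H = -1/5.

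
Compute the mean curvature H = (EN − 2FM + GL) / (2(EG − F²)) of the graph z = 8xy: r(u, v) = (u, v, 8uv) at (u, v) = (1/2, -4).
H = 1024*sqrt(1041)/1083681

With E = 64*v^2 + 1, F = 64*u*v, G = 64*u^2 + 1, L = 0, M = 8/sqrt(64*u^2 + 64*v^2 + 1), N = 0, assemble
  H = (EN − 2FM + GL) / (2(EG − F²)) = -512*u*v/(64*u^2 + 64*v^2 + 1)^(3/2).
At (u, v) = (1/2, -4): H = 1024*sqrt(1041)/1083681.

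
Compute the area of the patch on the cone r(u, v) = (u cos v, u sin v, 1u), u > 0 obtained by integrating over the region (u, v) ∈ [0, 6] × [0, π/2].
Area = 9*sqrt(2)*pi

Area = ∫∫ √(EG − F²) du dv with √(EG − F²) = sqrt(2)*Abs(u). Integrating over [0, 6] × [0, π/2] gives 9*sqrt(2)*pi.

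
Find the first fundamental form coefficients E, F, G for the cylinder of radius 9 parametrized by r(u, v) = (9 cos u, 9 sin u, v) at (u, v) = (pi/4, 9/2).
E = 81;  F = 0;  G = 1

Partials: r_u = (-9*sin(u), 9*cos(u), 0), r_v = (0, 0, 1). As functions of (u, v):
  E = r_u · r_u = 81,
  F = r_u · r_v = 0,
  G = r_v · r_v = 1.
Evaluating at (u, v) = (pi/4, 9/2): E = 81, F = 0, G = 1.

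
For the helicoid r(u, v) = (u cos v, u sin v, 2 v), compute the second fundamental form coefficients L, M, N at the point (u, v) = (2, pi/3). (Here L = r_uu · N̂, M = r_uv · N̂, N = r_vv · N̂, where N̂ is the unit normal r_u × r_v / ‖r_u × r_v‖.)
L = 0;  M = -sqrt(2)/2;  N = 0

Compute the unit normal N̂(u, v) = (2*sin(v)/sqrt(u^2 + 4), -2*cos(v)/sqrt(u^2 + 4), u/sqrt(u^2 + 4)), and the second partials r_uu, r_uv, r_vv. Take dot products:
  L(u, v) = r_uu · N̂ = 0,
  M(u, v) = r_uv · N̂ = -2/sqrt(u^2 + 4),
  N(u, v) = r_vv · N̂ = 0.
Evaluating at (u, v) = (2, pi/3):
  L = 0, M = -sqrt(2)/2, N = 0.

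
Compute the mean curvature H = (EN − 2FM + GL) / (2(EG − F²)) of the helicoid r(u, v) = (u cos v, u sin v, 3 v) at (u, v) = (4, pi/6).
H = 0

With E = 1, F = 0, G = u^2 + 9, L = 0, M = -3/sqrt(u^2 + 9), N = 0, assemble
  H = (EN − 2FM + GL) / (2(EG − F²)) = 0.
At (u, v) = (4, pi/6): H = 0.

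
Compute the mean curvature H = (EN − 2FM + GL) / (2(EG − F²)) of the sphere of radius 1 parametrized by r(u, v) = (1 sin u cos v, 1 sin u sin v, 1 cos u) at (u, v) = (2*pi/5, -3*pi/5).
H = -1

With E = 1, F = 0, G = sin(u)^2, L = -sin(u)/Abs(sin(u)), M = 0, N = -sin(u)^3/Abs(sin(u)), assemble
  H = (EN − 2FM + GL) / (2(EG − F²)) = -sin(u)/Abs(sin(u)).
At (u, v) = (2*pi/5, -3*pi/5): H = -1.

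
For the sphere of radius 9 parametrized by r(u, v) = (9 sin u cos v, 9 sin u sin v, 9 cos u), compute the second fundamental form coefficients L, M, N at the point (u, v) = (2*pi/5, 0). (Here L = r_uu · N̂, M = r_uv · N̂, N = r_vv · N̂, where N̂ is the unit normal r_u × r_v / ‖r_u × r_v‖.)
L = -9;  M = 0;  N = -45/8 - 9*sqrt(5)/8

Compute the unit normal N̂(u, v) = (sin(u)^2*cos(v)/Abs(sin(u)), sin(u)^2*sin(v)/Abs(sin(u)), sin(2*u)/(2*Abs(sin(u)))), and the second partials r_uu, r_uv, r_vv. Take dot products:
  L(u, v) = r_uu · N̂ = -9*sin(u)/Abs(sin(u)),
  M(u, v) = r_uv · N̂ = 0,
  N(u, v) = r_vv · N̂ = -9*sin(u)^3/Abs(sin(u)).
Evaluating at (u, v) = (2*pi/5, 0):
  L = -9, M = 0, N = -45/8 - 9*sqrt(5)/8.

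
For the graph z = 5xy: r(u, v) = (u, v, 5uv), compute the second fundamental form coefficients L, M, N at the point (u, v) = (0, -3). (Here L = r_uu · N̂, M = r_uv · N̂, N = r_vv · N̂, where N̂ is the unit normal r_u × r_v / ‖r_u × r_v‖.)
L = 0;  M = 5*sqrt(226)/226;  N = 0

Compute the unit normal N̂(u, v) = (-5*v/sqrt(25*u^2 + 25*v^2 + 1), -5*u/sqrt(25*u^2 + 25*v^2 + 1), 1/sqrt(25*u^2 + 25*v^2 + 1)), and the second partials r_uu, r_uv, r_vv. Take dot products:
  L(u, v) = r_uu · N̂ = 0,
  M(u, v) = r_uv · N̂ = 5/sqrt(25*u^2 + 25*v^2 + 1),
  N(u, v) = r_vv · N̂ = 0.
Evaluating at (u, v) = (0, -3):
  L = 0, M = 5*sqrt(226)/226, N = 0.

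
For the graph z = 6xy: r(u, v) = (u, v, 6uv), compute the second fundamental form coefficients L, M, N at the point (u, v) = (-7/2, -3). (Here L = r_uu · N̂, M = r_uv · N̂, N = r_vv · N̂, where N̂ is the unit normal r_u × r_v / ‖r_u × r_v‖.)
L = 0;  M = 3*sqrt(766)/383;  N = 0

Compute the unit normal N̂(u, v) = (-6*v/sqrt(36*u^2 + 36*v^2 + 1), -6*u/sqrt(36*u^2 + 36*v^2 + 1), 1/sqrt(36*u^2 + 36*v^2 + 1)), and the second partials r_uu, r_uv, r_vv. Take dot products:
  L(u, v) = r_uu · N̂ = 0,
  M(u, v) = r_uv · N̂ = 6/sqrt(36*u^2 + 36*v^2 + 1),
  N(u, v) = r_vv · N̂ = 0.
Evaluating at (u, v) = (-7/2, -3):
  L = 0, M = 3*sqrt(766)/383, N = 0.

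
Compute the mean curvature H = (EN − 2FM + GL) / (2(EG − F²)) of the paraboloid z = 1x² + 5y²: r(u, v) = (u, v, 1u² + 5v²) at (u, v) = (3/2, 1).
H = 151*sqrt(110)/12100

With E = 4*u^2 + 1, F = 20*u*v, G = 100*v^2 + 1, L = 2/sqrt(4*u^2 + 100*v^2 + 1), M = 0, N = 10/sqrt(4*u^2 + 100*v^2 + 1), assemble
  H = (EN − 2FM + GL) / (2(EG − F²)) = 2*(10*u^2 + 50*v^2 + 3)/(4*u^2 + 100*v^2 + 1)^(3/2).
At (u, v) = (3/2, 1): H = 151*sqrt(110)/12100.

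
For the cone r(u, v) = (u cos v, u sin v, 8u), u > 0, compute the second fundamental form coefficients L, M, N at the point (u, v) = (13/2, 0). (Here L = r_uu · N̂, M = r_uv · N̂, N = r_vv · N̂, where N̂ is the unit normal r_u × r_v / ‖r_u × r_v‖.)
L = 0;  M = 0;  N = 4*sqrt(65)/5

Compute the unit normal N̂(u, v) = (-8*sqrt(65)*u*cos(v)/(65*Abs(u)), -8*sqrt(65)*u*sin(v)/(65*Abs(u)), sqrt(65)*u/(65*Abs(u))), and the second partials r_uu, r_uv, r_vv. Take dot products:
  L(u, v) = r_uu · N̂ = 0,
  M(u, v) = r_uv · N̂ = 0,
  N(u, v) = r_vv · N̂ = 8*sqrt(65)*u^2/(65*Abs(u)).
Evaluating at (u, v) = (13/2, 0):
  L = 0, M = 0, N = 4*sqrt(65)/5.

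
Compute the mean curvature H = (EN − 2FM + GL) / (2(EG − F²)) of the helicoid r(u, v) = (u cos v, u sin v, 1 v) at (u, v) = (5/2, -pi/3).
H = 0

With E = 1, F = 0, G = u^2 + 1, L = 0, M = -1/sqrt(u^2 + 1), N = 0, assemble
  H = (EN − 2FM + GL) / (2(EG − F²)) = 0.
At (u, v) = (5/2, -pi/3): H = 0.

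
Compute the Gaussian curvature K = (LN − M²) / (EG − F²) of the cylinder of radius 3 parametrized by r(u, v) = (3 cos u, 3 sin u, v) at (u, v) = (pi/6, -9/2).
K = 0

Coefficients of the first fundamental form: E = 9, F = 0, G = 1.
Coefficients of the second fundamental form: L = -3, M = 0, N = 0.
Assemble K = (LN − M²)/(EG − F²) = 0. At (u, v) = (pi/6, -9/2): K = 0.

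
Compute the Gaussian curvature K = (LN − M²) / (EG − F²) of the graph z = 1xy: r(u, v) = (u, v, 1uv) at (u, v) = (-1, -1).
K = -1/9

Coefficients of the first fundamental form: E = v^2 + 1, F = u*v, G = u^2 + 1.
Coefficients of the second fundamental form: L = 0, M = 1/sqrt(u^2 + v^2 + 1), N = 0.
Assemble K = (LN − M²)/(EG − F²) = 1/((u^2*v^2 - (u^2 + 1)*(v^2 + 1))*(u^2 + v^2 + 1)). At (u, v) = (-1, -1): K = -1/9.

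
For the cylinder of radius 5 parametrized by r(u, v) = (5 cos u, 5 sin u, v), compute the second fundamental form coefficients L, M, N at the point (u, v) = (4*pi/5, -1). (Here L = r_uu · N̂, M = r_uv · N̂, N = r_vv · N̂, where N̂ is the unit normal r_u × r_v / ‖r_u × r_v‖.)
L = -5;  M = 0;  N = 0

Compute the unit normal N̂(u, v) = (cos(u), sin(u), 0), and the second partials r_uu, r_uv, r_vv. Take dot products:
  L(u, v) = r_uu · N̂ = -5,
  M(u, v) = r_uv · N̂ = 0,
  N(u, v) = r_vv · N̂ = 0.
Evaluating at (u, v) = (4*pi/5, -1):
  L = -5, M = 0, N = 0.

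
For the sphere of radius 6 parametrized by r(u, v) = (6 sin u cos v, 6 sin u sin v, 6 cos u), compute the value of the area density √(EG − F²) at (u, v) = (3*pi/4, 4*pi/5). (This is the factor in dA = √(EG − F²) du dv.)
√(EG − F²)|_{(3*pi/4, 4*pi/5)} = 18*sqrt(2)

E = 36, F = 0, G = 36*sin(u)^2, so EG − F² = 1296*sin(u)^2. Taking the positive square root: √(EG − F²) = 36*Abs(sin(u)). At (u, v) = (3*pi/4, 4*pi/5): 18*sqrt(2).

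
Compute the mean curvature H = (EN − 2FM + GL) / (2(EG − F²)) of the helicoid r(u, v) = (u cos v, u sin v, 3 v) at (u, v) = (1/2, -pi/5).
H = 0

With E = 1, F = 0, G = u^2 + 9, L = 0, M = -3/sqrt(u^2 + 9), N = 0, assemble
  H = (EN − 2FM + GL) / (2(EG − F²)) = 0.
At (u, v) = (1/2, -pi/5): H = 0.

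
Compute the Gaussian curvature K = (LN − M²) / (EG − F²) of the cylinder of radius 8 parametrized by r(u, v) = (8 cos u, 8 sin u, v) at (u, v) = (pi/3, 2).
K = 0

Coefficients of the first fundamental form: E = 64, F = 0, G = 1.
Coefficients of the second fundamental form: L = -8, M = 0, N = 0.
Assemble K = (LN − M²)/(EG − F²) = 0. At (u, v) = (pi/3, 2): K = 0.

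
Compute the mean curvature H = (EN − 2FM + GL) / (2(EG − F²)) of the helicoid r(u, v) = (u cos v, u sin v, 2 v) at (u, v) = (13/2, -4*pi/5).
H = 0

With E = 1, F = 0, G = u^2 + 4, L = 0, M = -2/sqrt(u^2 + 4), N = 0, assemble
  H = (EN − 2FM + GL) / (2(EG − F²)) = 0.
At (u, v) = (13/2, -4*pi/5): H = 0.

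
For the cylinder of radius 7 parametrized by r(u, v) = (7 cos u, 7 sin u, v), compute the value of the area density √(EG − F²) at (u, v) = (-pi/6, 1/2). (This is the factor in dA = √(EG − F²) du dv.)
√(EG − F²)|_{(-pi/6, 1/2)} = 7

E = 49, F = 0, G = 1, so EG − F² = 49. Taking the positive square root: √(EG − F²) = 7. At (u, v) = (-pi/6, 1/2): 7.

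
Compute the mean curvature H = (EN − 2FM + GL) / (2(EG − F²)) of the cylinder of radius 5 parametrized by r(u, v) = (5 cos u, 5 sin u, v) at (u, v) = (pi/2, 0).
H = -1/10

With E = 25, F = 0, G = 1, L = -5, M = 0, N = 0, assemble
  H = (EN − 2FM + GL) / (2(EG − F²)) = -1/10.
At (u, v) = (pi/2, 0): H = -1/10.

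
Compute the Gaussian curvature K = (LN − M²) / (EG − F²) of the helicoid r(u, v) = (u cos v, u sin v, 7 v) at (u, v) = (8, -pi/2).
K = -49/12769

Coefficients of the first fundamental form: E = 1, F = 0, G = u^2 + 49.
Coefficients of the second fundamental form: L = 0, M = -7/sqrt(u^2 + 49), N = 0.
Assemble K = (LN − M²)/(EG − F²) = -49/(u^2 + 49)^2. At (u, v) = (8, -pi/2): K = -49/12769.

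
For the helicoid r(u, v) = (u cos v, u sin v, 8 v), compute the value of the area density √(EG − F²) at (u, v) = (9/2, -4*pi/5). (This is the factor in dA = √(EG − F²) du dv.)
√(EG − F²)|_{(9/2, -4*pi/5)} = sqrt(337)/2

E = 1, F = 0, G = u^2 + 64, so EG − F² = u^2 + 64. Taking the positive square root: √(EG − F²) = sqrt(u^2 + 64). At (u, v) = (9/2, -4*pi/5): sqrt(337)/2.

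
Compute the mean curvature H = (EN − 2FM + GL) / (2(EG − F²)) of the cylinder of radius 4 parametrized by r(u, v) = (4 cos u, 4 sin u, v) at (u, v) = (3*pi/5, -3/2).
H = -1/8

With E = 16, F = 0, G = 1, L = -4, M = 0, N = 0, assemble
  H = (EN − 2FM + GL) / (2(EG − F²)) = -1/8.
At (u, v) = (3*pi/5, -3/2): H = -1/8.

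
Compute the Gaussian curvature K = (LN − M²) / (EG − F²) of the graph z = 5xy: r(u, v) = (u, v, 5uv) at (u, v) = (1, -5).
K = -25/423801

Coefficients of the first fundamental form: E = 25*v^2 + 1, F = 25*u*v, G = 25*u^2 + 1.
Coefficients of the second fundamental form: L = 0, M = 5/sqrt(25*u^2 + 25*v^2 + 1), N = 0.
Assemble K = (LN − M²)/(EG − F²) = -25/(625*u^4 + 1250*u^2*v^2 + 50*u^2 + 625*v^4 + 50*v^2 + 1). At (u, v) = (1, -5): K = -25/423801.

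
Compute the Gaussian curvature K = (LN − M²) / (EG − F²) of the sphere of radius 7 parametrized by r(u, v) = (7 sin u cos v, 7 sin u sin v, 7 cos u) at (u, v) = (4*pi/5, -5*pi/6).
K = 1/49

Coefficients of the first fundamental form: E = 49, F = 0, G = 49*sin(u)^2.
Coefficients of the second fundamental form: L = -7*sin(u)/Abs(sin(u)), M = 0, N = -7*sin(u)^3/Abs(sin(u)).
Assemble K = (LN − M²)/(EG − F²) = 1/49. At (u, v) = (4*pi/5, -5*pi/6): K = 1/49.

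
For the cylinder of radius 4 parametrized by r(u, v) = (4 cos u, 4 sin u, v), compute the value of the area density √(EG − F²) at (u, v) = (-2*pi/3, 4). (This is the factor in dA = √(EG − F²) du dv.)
√(EG − F²)|_{(-2*pi/3, 4)} = 4

E = 16, F = 0, G = 1, so EG − F² = 16. Taking the positive square root: √(EG − F²) = 4. At (u, v) = (-2*pi/3, 4): 4.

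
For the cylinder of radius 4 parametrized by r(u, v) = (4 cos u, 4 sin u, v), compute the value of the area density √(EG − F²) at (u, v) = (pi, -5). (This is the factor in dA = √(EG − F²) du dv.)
√(EG − F²)|_{(pi, -5)} = 4

E = 16, F = 0, G = 1, so EG − F² = 16. Taking the positive square root: √(EG − F²) = 4. At (u, v) = (pi, -5): 4.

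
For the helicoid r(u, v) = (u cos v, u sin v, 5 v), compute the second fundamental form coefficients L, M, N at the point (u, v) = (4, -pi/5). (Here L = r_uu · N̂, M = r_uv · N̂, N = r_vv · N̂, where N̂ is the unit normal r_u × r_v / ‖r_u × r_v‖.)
L = 0;  M = -5*sqrt(41)/41;  N = 0

Compute the unit normal N̂(u, v) = (5*sin(v)/sqrt(u^2 + 25), -5*cos(v)/sqrt(u^2 + 25), u/sqrt(u^2 + 25)), and the second partials r_uu, r_uv, r_vv. Take dot products:
  L(u, v) = r_uu · N̂ = 0,
  M(u, v) = r_uv · N̂ = -5/sqrt(u^2 + 25),
  N(u, v) = r_vv · N̂ = 0.
Evaluating at (u, v) = (4, -pi/5):
  L = 0, M = -5*sqrt(41)/41, N = 0.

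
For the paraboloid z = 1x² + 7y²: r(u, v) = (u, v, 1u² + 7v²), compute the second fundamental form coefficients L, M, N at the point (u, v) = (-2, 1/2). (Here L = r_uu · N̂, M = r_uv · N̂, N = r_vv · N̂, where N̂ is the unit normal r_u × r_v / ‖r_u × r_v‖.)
L = sqrt(66)/33;  M = 0;  N = 7*sqrt(66)/33

Compute the unit normal N̂(u, v) = (-2*u/sqrt(4*u^2 + 196*v^2 + 1), -14*v/sqrt(4*u^2 + 196*v^2 + 1), 1/sqrt(4*u^2 + 196*v^2 + 1)), and the second partials r_uu, r_uv, r_vv. Take dot products:
  L(u, v) = r_uu · N̂ = 2/sqrt(4*u^2 + 196*v^2 + 1),
  M(u, v) = r_uv · N̂ = 0,
  N(u, v) = r_vv · N̂ = 14/sqrt(4*u^2 + 196*v^2 + 1).
Evaluating at (u, v) = (-2, 1/2):
  L = sqrt(66)/33, M = 0, N = 7*sqrt(66)/33.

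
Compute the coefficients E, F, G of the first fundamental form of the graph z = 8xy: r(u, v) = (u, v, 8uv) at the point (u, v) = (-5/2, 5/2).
E = 401;  F = -400;  G = 401

Partials: r_u = (1, 0, 8*v), r_v = (0, 1, 8*u). As functions of (u, v):
  E = r_u · r_u = 64*v^2 + 1,
  F = r_u · r_v = 64*u*v,
  G = r_v · r_v = 64*u^2 + 1.
Evaluating at (u, v) = (-5/2, 5/2): E = 401, F = -400, G = 401.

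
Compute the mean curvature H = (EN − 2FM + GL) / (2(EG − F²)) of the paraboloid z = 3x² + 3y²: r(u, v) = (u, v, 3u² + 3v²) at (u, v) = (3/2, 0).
H = 249*sqrt(82)/6724

With E = 36*u^2 + 1, F = 36*u*v, G = 36*v^2 + 1, L = 6/sqrt(36*u^2 + 36*v^2 + 1), M = 0, N = 6/sqrt(36*u^2 + 36*v^2 + 1), assemble
  H = (EN − 2FM + GL) / (2(EG − F²)) = 6*(18*u^2 + 18*v^2 + 1)/(36*u^2 + 36*v^2 + 1)^(3/2).
At (u, v) = (3/2, 0): H = 249*sqrt(82)/6724.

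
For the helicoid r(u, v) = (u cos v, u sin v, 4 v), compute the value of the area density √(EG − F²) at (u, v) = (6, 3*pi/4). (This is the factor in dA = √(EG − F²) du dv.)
√(EG − F²)|_{(6, 3*pi/4)} = 2*sqrt(13)

E = 1, F = 0, G = u^2 + 16, so EG − F² = u^2 + 16. Taking the positive square root: √(EG − F²) = sqrt(u^2 + 16). At (u, v) = (6, 3*pi/4): 2*sqrt(13).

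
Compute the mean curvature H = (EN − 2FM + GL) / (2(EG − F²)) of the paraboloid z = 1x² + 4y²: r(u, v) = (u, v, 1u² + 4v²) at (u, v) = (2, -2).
H = 25*sqrt(273)/5733

With E = 4*u^2 + 1, F = 16*u*v, G = 64*v^2 + 1, L = 2/sqrt(4*u^2 + 64*v^2 + 1), M = 0, N = 8/sqrt(4*u^2 + 64*v^2 + 1), assemble
  H = (EN − 2FM + GL) / (2(EG − F²)) = (16*u^2 + 64*v^2 + 5)/(4*u^2 + 64*v^2 + 1)^(3/2).
At (u, v) = (2, -2): H = 25*sqrt(273)/5733.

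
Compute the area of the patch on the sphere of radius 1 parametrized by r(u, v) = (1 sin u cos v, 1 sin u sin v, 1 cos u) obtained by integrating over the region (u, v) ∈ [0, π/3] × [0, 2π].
Area = pi

Area = ∫∫ √(EG − F²) du dv with √(EG − F²) = Abs(sin(u)). Integrating over [0, π/3] × [0, 2π] gives pi.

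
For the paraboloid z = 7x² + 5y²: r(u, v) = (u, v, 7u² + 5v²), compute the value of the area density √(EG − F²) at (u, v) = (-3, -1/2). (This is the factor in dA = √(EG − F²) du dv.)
√(EG − F²)|_{(-3, -1/2)} = sqrt(1790)

E = 196*u^2 + 1, F = 140*u*v, G = 100*v^2 + 1, so EG − F² = 196*u^2 + 100*v^2 + 1. Taking the positive square root: √(EG − F²) = sqrt(196*u^2 + 100*v^2 + 1). At (u, v) = (-3, -1/2): sqrt(1790).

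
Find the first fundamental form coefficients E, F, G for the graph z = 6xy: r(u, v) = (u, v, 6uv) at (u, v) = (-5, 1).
E = 37;  F = -180;  G = 901

Partials: r_u = (1, 0, 6*v), r_v = (0, 1, 6*u). As functions of (u, v):
  E = r_u · r_u = 36*v^2 + 1,
  F = r_u · r_v = 36*u*v,
  G = r_v · r_v = 36*u^2 + 1.
Evaluating at (u, v) = (-5, 1): E = 37, F = -180, G = 901.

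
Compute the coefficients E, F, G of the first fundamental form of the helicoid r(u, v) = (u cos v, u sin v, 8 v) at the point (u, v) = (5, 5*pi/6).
E = 1;  F = 0;  G = 89

Partials: r_u = (cos(v), sin(v), 0), r_v = (-u*sin(v), u*cos(v), 8). As functions of (u, v):
  E = r_u · r_u = 1,
  F = r_u · r_v = 0,
  G = r_v · r_v = u^2 + 64.
Evaluating at (u, v) = (5, 5*pi/6): E = 1, F = 0, G = 89.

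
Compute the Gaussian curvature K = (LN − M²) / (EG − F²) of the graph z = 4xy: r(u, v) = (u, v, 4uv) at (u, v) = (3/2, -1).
K = -16/2809

Coefficients of the first fundamental form: E = 16*v^2 + 1, F = 16*u*v, G = 16*u^2 + 1.
Coefficients of the second fundamental form: L = 0, M = 4/sqrt(16*u^2 + 16*v^2 + 1), N = 0.
Assemble K = (LN − M²)/(EG − F²) = -16/(256*u^4 + 512*u^2*v^2 + 32*u^2 + 256*v^4 + 32*v^2 + 1). At (u, v) = (3/2, -1): K = -16/2809.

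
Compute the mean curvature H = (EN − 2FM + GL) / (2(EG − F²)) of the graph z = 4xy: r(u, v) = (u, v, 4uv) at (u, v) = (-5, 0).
H = 0

With E = 16*v^2 + 1, F = 16*u*v, G = 16*u^2 + 1, L = 0, M = 4/sqrt(16*u^2 + 16*v^2 + 1), N = 0, assemble
  H = (EN − 2FM + GL) / (2(EG − F²)) = -64*u*v/(16*u^2 + 16*v^2 + 1)^(3/2).
At (u, v) = (-5, 0): H = 0.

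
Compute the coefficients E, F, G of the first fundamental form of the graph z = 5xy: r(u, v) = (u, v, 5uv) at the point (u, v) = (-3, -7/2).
E = 1229/4;  F = 525/2;  G = 226

Partials: r_u = (1, 0, 5*v), r_v = (0, 1, 5*u). As functions of (u, v):
  E = r_u · r_u = 25*v^2 + 1,
  F = r_u · r_v = 25*u*v,
  G = r_v · r_v = 25*u^2 + 1.
Evaluating at (u, v) = (-3, -7/2): E = 1229/4, F = 525/2, G = 226.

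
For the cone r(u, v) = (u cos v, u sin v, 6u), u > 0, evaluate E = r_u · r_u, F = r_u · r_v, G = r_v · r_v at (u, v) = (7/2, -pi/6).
E = 37;  F = 0;  G = 49/4

Partials: r_u = (cos(v), sin(v), 6), r_v = (-u*sin(v), u*cos(v), 0). As functions of (u, v):
  E = r_u · r_u = 37,
  F = r_u · r_v = 0,
  G = r_v · r_v = u^2.
Evaluating at (u, v) = (7/2, -pi/6): E = 37, F = 0, G = 49/4.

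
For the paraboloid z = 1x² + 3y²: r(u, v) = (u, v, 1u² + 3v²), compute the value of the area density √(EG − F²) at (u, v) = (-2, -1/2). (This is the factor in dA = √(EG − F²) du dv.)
√(EG − F²)|_{(-2, -1/2)} = sqrt(26)

E = 4*u^2 + 1, F = 12*u*v, G = 36*v^2 + 1, so EG − F² = 4*u^2 + 36*v^2 + 1. Taking the positive square root: √(EG − F²) = sqrt(4*u^2 + 36*v^2 + 1). At (u, v) = (-2, -1/2): sqrt(26).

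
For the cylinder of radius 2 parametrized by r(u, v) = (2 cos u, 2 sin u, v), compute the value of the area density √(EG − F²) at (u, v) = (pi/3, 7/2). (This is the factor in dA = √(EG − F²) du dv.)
√(EG − F²)|_{(pi/3, 7/2)} = 2

E = 4, F = 0, G = 1, so EG − F² = 4. Taking the positive square root: √(EG − F²) = 2. At (u, v) = (pi/3, 7/2): 2.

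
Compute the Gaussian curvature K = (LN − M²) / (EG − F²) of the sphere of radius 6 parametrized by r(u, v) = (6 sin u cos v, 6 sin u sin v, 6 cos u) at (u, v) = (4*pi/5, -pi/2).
K = 1/36

Coefficients of the first fundamental form: E = 36, F = 0, G = 36*sin(u)^2.
Coefficients of the second fundamental form: L = -6*sin(u)/Abs(sin(u)), M = 0, N = -6*sin(u)^3/Abs(sin(u)).
Assemble K = (LN − M²)/(EG − F²) = 1/36. At (u, v) = (4*pi/5, -pi/2): K = 1/36.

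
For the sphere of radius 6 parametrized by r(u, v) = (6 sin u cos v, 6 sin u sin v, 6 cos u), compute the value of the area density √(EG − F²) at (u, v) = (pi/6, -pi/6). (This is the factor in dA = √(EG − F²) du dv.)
√(EG − F²)|_{(pi/6, -pi/6)} = 18

E = 36, F = 0, G = 36*sin(u)^2, so EG − F² = 1296*sin(u)^2. Taking the positive square root: √(EG − F²) = 36*Abs(sin(u)). At (u, v) = (pi/6, -pi/6): 18.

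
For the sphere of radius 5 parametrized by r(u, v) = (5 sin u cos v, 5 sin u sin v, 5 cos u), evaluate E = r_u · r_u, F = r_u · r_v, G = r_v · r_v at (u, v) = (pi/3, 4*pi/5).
E = 25;  F = 0;  G = 75/4

Partials: r_u = (5*cos(u)*cos(v), 5*sin(v)*cos(u), -5*sin(u)), r_v = (-5*sin(u)*sin(v), 5*sin(u)*cos(v), 0). As functions of (u, v):
  E = r_u · r_u = 25,
  F = r_u · r_v = 0,
  G = r_v · r_v = 25*sin(u)^2.
Evaluating at (u, v) = (pi/3, 4*pi/5): E = 25, F = 0, G = 75/4.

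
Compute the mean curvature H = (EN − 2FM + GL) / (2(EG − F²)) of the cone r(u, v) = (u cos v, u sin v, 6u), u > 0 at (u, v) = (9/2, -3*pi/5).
H = 2*sqrt(37)/111

With E = 37, F = 0, G = u^2, L = 0, M = 0, N = 6*sqrt(37)*u^2/(37*Abs(u)), assemble
  H = (EN − 2FM + GL) / (2(EG − F²)) = 3*sqrt(37)/(37*Abs(u)).
At (u, v) = (9/2, -3*pi/5): H = 2*sqrt(37)/111.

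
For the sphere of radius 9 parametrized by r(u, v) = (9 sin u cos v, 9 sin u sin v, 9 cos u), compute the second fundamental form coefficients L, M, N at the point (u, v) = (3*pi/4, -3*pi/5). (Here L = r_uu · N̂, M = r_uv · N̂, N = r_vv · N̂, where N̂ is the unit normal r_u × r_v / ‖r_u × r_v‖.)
L = -9;  M = 0;  N = -9/2

Compute the unit normal N̂(u, v) = (sin(u)^2*cos(v)/Abs(sin(u)), sin(u)^2*sin(v)/Abs(sin(u)), sin(2*u)/(2*Abs(sin(u)))), and the second partials r_uu, r_uv, r_vv. Take dot products:
  L(u, v) = r_uu · N̂ = -9*sin(u)/Abs(sin(u)),
  M(u, v) = r_uv · N̂ = 0,
  N(u, v) = r_vv · N̂ = -9*sin(u)^3/Abs(sin(u)).
Evaluating at (u, v) = (3*pi/4, -3*pi/5):
  L = -9, M = 0, N = -9/2.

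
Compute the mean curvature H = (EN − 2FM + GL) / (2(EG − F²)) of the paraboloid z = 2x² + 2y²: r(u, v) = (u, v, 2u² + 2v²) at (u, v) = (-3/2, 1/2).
H = 84*sqrt(41)/1681

With E = 16*u^2 + 1, F = 16*u*v, G = 16*v^2 + 1, L = 4/sqrt(16*u^2 + 16*v^2 + 1), M = 0, N = 4/sqrt(16*u^2 + 16*v^2 + 1), assemble
  H = (EN − 2FM + GL) / (2(EG − F²)) = 4*(8*u^2 + 8*v^2 + 1)/(16*u^2 + 16*v^2 + 1)^(3/2).
At (u, v) = (-3/2, 1/2): H = 84*sqrt(41)/1681.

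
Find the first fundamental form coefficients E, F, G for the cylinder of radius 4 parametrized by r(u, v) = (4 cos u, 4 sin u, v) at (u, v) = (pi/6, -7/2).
E = 16;  F = 0;  G = 1

Partials: r_u = (-4*sin(u), 4*cos(u), 0), r_v = (0, 0, 1). As functions of (u, v):
  E = r_u · r_u = 16,
  F = r_u · r_v = 0,
  G = r_v · r_v = 1.
Evaluating at (u, v) = (pi/6, -7/2): E = 16, F = 0, G = 1.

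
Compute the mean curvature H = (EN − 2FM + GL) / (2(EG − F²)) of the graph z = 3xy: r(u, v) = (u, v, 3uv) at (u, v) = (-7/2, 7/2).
H = 1323*sqrt(886)/392498

With E = 9*v^2 + 1, F = 9*u*v, G = 9*u^2 + 1, L = 0, M = 3/sqrt(9*u^2 + 9*v^2 + 1), N = 0, assemble
  H = (EN − 2FM + GL) / (2(EG − F²)) = -27*u*v/(9*u^2 + 9*v^2 + 1)^(3/2).
At (u, v) = (-7/2, 7/2): H = 1323*sqrt(886)/392498.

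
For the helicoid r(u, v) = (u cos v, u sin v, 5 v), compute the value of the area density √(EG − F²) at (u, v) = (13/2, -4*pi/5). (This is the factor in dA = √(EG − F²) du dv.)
√(EG − F²)|_{(13/2, -4*pi/5)} = sqrt(269)/2

E = 1, F = 0, G = u^2 + 25, so EG − F² = u^2 + 25. Taking the positive square root: √(EG − F²) = sqrt(u^2 + 25). At (u, v) = (13/2, -4*pi/5): sqrt(269)/2.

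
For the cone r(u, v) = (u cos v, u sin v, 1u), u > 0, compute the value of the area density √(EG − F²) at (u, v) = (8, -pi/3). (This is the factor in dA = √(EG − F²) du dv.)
√(EG − F²)|_{(8, -pi/3)} = 8*sqrt(2)

E = 2, F = 0, G = u^2, so EG − F² = 2*u^2. Taking the positive square root: √(EG − F²) = sqrt(2)*Abs(u). At (u, v) = (8, -pi/3): 8*sqrt(2).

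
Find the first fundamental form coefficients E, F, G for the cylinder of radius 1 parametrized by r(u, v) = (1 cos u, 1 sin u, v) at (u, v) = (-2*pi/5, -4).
E = 1;  F = 0;  G = 1

Partials: r_u = (-sin(u), cos(u), 0), r_v = (0, 0, 1). As functions of (u, v):
  E = r_u · r_u = 1,
  F = r_u · r_v = 0,
  G = r_v · r_v = 1.
Evaluating at (u, v) = (-2*pi/5, -4): E = 1, F = 0, G = 1.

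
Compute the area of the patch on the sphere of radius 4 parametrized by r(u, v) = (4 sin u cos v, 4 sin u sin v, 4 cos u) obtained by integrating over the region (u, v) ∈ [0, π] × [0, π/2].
Area = 16*pi

Area = ∫∫ √(EG − F²) du dv with √(EG − F²) = 16*Abs(sin(u)). Integrating over [0, π] × [0, π/2] gives 16*pi.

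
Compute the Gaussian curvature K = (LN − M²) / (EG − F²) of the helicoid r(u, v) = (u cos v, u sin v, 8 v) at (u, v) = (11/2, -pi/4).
K = -1024/142129

Coefficients of the first fundamental form: E = 1, F = 0, G = u^2 + 64.
Coefficients of the second fundamental form: L = 0, M = -8/sqrt(u^2 + 64), N = 0.
Assemble K = (LN − M²)/(EG − F²) = -64/(u^2 + 64)^2. At (u, v) = (11/2, -pi/4): K = -1024/142129.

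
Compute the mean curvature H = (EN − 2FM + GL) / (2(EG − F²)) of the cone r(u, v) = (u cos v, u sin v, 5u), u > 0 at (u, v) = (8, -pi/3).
H = 5*sqrt(26)/416

With E = 26, F = 0, G = u^2, L = 0, M = 0, N = 5*sqrt(26)*u^2/(26*Abs(u)), assemble
  H = (EN − 2FM + GL) / (2(EG − F²)) = 5*sqrt(26)/(52*Abs(u)).
At (u, v) = (8, -pi/3): H = 5*sqrt(26)/416.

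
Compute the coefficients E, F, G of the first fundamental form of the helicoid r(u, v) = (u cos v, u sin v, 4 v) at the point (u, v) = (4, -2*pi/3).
E = 1;  F = 0;  G = 32

Partials: r_u = (cos(v), sin(v), 0), r_v = (-u*sin(v), u*cos(v), 4). As functions of (u, v):
  E = r_u · r_u = 1,
  F = r_u · r_v = 0,
  G = r_v · r_v = u^2 + 16.
Evaluating at (u, v) = (4, -2*pi/3): E = 1, F = 0, G = 32.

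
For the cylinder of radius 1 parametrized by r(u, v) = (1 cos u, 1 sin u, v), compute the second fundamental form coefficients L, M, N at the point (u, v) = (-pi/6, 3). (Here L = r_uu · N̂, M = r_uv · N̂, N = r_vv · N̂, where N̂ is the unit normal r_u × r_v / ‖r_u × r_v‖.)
L = -1;  M = 0;  N = 0

Compute the unit normal N̂(u, v) = (cos(u), sin(u), 0), and the second partials r_uu, r_uv, r_vv. Take dot products:
  L(u, v) = r_uu · N̂ = -1,
  M(u, v) = r_uv · N̂ = 0,
  N(u, v) = r_vv · N̂ = 0.
Evaluating at (u, v) = (-pi/6, 3):
  L = -1, M = 0, N = 0.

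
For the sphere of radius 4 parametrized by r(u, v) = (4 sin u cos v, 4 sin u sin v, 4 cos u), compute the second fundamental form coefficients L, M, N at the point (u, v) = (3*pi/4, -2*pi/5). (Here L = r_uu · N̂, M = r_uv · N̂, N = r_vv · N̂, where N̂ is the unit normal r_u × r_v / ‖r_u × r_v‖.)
L = -4;  M = 0;  N = -2

Compute the unit normal N̂(u, v) = (sin(u)^2*cos(v)/Abs(sin(u)), sin(u)^2*sin(v)/Abs(sin(u)), sin(2*u)/(2*Abs(sin(u)))), and the second partials r_uu, r_uv, r_vv. Take dot products:
  L(u, v) = r_uu · N̂ = -4*sin(u)/Abs(sin(u)),
  M(u, v) = r_uv · N̂ = 0,
  N(u, v) = r_vv · N̂ = -4*sin(u)^3/Abs(sin(u)).
Evaluating at (u, v) = (3*pi/4, -2*pi/5):
  L = -4, M = 0, N = -2.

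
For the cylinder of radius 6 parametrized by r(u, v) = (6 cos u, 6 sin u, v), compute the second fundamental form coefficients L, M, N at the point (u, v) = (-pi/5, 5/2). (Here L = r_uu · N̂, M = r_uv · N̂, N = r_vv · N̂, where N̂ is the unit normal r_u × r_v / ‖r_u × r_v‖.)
L = -6;  M = 0;  N = 0

Compute the unit normal N̂(u, v) = (cos(u), sin(u), 0), and the second partials r_uu, r_uv, r_vv. Take dot products:
  L(u, v) = r_uu · N̂ = -6,
  M(u, v) = r_uv · N̂ = 0,
  N(u, v) = r_vv · N̂ = 0.
Evaluating at (u, v) = (-pi/5, 5/2):
  L = -6, M = 0, N = 0.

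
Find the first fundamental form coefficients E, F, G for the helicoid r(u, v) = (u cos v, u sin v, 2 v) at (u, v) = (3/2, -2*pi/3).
E = 1;  F = 0;  G = 25/4

Partials: r_u = (cos(v), sin(v), 0), r_v = (-u*sin(v), u*cos(v), 2). As functions of (u, v):
  E = r_u · r_u = 1,
  F = r_u · r_v = 0,
  G = r_v · r_v = u^2 + 4.
Evaluating at (u, v) = (3/2, -2*pi/3): E = 1, F = 0, G = 25/4.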